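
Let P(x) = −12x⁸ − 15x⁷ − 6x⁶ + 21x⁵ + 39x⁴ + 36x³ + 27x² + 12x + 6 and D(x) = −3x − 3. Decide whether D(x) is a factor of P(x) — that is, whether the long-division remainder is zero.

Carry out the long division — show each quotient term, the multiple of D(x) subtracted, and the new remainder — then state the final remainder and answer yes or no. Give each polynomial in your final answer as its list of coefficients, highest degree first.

Step 1: lead(−12x⁸ − 15x⁷ − 6x⁶ + 21x⁵ + 39x⁴ + 36x³ + 27x² + 12x + 6) ÷ lead(D) = −12x⁸ ÷ −3x = 4x⁷. Subtract (4x⁷)·D = −12x⁸ − 12x⁷. Remainder: −3x⁷ − 6x⁶ + 21x⁵ + 39x⁴ + 36x³ + 27x² + 12x + 6.
Step 2: lead(−3x⁷ − 6x⁶ + 21x⁵ + 39x⁴ + 36x³ + 27x² + 12x + 6) ÷ lead(D) = −3x⁷ ÷ −3x = x⁶. Subtract (x⁶)·D = −3x⁷ − 3x⁶. Remainder: −3x⁶ + 21x⁵ + 39x⁴ + 36x³ + 27x² + 12x + 6.
Step 3: lead(−3x⁶ + 21x⁵ + 39x⁴ + 36x³ + 27x² + 12x + 6) ÷ lead(D) = −3x⁶ ÷ −3x = x⁵. Subtract (x⁵)·D = −3x⁶ − 3x⁵. Remainder: 24x⁵ + 39x⁴ + 36x³ + 27x² + 12x + 6.
Step 4: lead(24x⁵ + 39x⁴ + 36x³ + 27x² + 12x + 6) ÷ lead(D) = 24x⁵ ÷ −3x = −8x⁴. Subtract (−8x⁴)·D = 24x⁵ + 24x⁴. Remainder: 15x⁴ + 36x³ + 27x² + 12x + 6.
Step 5: lead(15x⁴ + 36x³ + 27x² + 12x + 6) ÷ lead(D) = 15x⁴ ÷ −3x = −5x³. Subtract (−5x³)·D = 15x⁴ + 15x³. Remainder: 21x³ + 27x² + 12x + 6.
Step 6: lead(21x³ + 27x² + 12x + 6) ÷ lead(D) = 21x³ ÷ −3x = −7x². Subtract (−7x²)·D = 21x³ + 21x². Remainder: 6x² + 12x + 6.
Step 7: lead(6x² + 12x + 6) ÷ lead(D) = 6x² ÷ −3x = −2x. Subtract (−2x)·D = 6x² + 6x. Remainder: 6x + 6.
Step 8: lead(6x + 6) ÷ lead(D) = 6x ÷ −3x = −2. Subtract (−2)·D = 6x + 6. Remainder: 0.

R = [0], so D(x) is a factor of P(x). yes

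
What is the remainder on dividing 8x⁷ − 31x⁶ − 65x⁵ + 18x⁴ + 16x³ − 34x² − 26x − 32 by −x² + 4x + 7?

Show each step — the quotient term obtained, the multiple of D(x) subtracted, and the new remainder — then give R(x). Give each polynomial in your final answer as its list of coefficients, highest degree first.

R = [1, 3]

Step 1: lead(8x⁷ − 31x⁶ − 65x⁵ + 18x⁴ + 16x³ − 34x² − 26x − 32) ÷ lead(D) = 8x⁷ ÷ −x² = −8x⁵. Subtract (−8x⁵)·D = 8x⁷ − 32x⁶ − 56x⁵. Remainder: x⁶ − 9x⁵ + 18x⁴ + 16x³ − 34x² − 26x − 32.
Step 2: lead(x⁶ − 9x⁵ + 18x⁴ + 16x³ − 34x² − 26x − 32) ÷ lead(D) = x⁶ ÷ −x² = −x⁴. Subtract (−x⁴)·D = x⁶ − 4x⁵ − 7x⁴. Remainder: −5x⁵ + 25x⁴ + 16x³ − 34x² − 26x − 32.
Step 3: lead(−5x⁵ + 25x⁴ + 16x³ − 34x² − 26x − 32) ÷ lead(D) = −5x⁵ ÷ −x² = 5x³. Subtract (5x³)·D = −5x⁵ + 20x⁴ + 35x³. Remainder: 5x⁴ − 19x³ − 34x² − 26x − 32.
Step 4: lead(5x⁴ − 19x³ − 34x² − 26x − 32) ÷ lead(D) = 5x⁴ ÷ −x² = −5x². Subtract (−5x²)·D = 5x⁴ − 20x³ − 35x². Remainder: x³ + x² − 26x − 32.
Step 5: lead(x³ + x² − 26x − 32) ÷ lead(D) = x³ ÷ −x² = −x. Subtract (−x)·D = x³ − 4x² − 7x. Remainder: 5x² − 19x − 32.
Step 6: lead(5x² − 19x − 32) ÷ lead(D) = 5x² ÷ −x² = −5. Subtract (−5)·D = 5x² − 20x − 35. Remainder: x + 3.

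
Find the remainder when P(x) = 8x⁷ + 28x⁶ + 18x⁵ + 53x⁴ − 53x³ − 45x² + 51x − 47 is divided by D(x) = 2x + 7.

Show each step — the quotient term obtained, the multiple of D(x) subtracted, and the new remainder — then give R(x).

R(x) = −5

Step 1: lead(8x⁷ + 28x⁶ + 18x⁵ + 53x⁴ − 53x³ − 45x² + 51x − 47) ÷ lead(D) = 8x⁷ ÷ 2x = 4x⁶. Subtract (4x⁶)·D = 8x⁷ + 28x⁶. Remainder: 18x⁵ + 53x⁴ − 53x³ − 45x² + 51x − 47.
Step 2: lead(18x⁵ + 53x⁴ − 53x³ − 45x² + 51x − 47) ÷ lead(D) = 18x⁵ ÷ 2x = 9x⁴. Subtract (9x⁴)·D = 18x⁵ + 63x⁴. Remainder: −10x⁴ − 53x³ − 45x² + 51x − 47.
Step 3: lead(−10x⁴ − 53x³ − 45x² + 51x − 47) ÷ lead(D) = −10x⁴ ÷ 2x = −5x³. Subtract (−5x³)·D = −10x⁴ − 35x³. Remainder: −18x³ − 45x² + 51x − 47.
Step 4: lead(−18x³ − 45x² + 51x − 47) ÷ lead(D) = −18x³ ÷ 2x = −9x². Subtract (−9x²)·D = −18x³ − 63x². Remainder: 18x² + 51x − 47.
Step 5: lead(18x² + 51x − 47) ÷ lead(D) = 18x² ÷ 2x = 9x. Subtract (9x)·D = 18x² + 63x. Remainder: −12x − 47.
Step 6: lead(−12x − 47) ÷ lead(D) = −12x ÷ 2x = −6. Subtract (−6)·D = −12x − 42. Remainder: −5.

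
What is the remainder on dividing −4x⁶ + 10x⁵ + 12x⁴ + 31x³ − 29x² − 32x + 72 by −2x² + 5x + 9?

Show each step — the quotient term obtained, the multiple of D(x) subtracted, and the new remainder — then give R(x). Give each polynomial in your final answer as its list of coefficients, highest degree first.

R = [0]

Step 1: lead(−4x⁶ + 10x⁵ + 12x⁴ + 31x³ − 29x² − 32x + 72) ÷ lead(D) = −4x⁶ ÷ −2x² = 2x⁴. Subtract (2x⁴)·D = −4x⁶ + 10x⁵ + 18x⁴. Remainder: −6x⁴ + 31x³ − 29x² − 32x + 72.
Step 2: lead(−6x⁴ + 31x³ − 29x² − 32x + 72) ÷ lead(D) = −6x⁴ ÷ −2x² = 3x². Subtract (3x²)·D = −6x⁴ + 15x³ + 27x². Remainder: 16x³ − 56x² − 32x + 72.
Step 3: lead(16x³ − 56x² − 32x + 72) ÷ lead(D) = 16x³ ÷ −2x² = −8x. Subtract (−8x)·D = 16x³ − 40x² − 72x. Remainder: −16x² + 40x + 72.
Step 4: lead(−16x² + 40x + 72) ÷ lead(D) = −16x² ÷ −2x² = 8. Subtract (8)·D = −16x² + 40x + 72. Remainder: 0.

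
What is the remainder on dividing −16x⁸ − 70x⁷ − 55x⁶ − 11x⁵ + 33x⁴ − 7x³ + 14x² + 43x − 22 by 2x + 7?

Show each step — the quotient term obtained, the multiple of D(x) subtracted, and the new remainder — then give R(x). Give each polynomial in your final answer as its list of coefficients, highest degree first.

Step 1: lead(−16x⁸ − 70x⁷ − 55x⁶ − 11x⁵ + 33x⁴ − 7x³ + 14x² + 43x − 22) ÷ lead(D) = −16x⁸ ÷ 2x = −8x⁷. Subtract (−8x⁷)·D = −16x⁸ − 56x⁷. Remainder: −14x⁷ − 55x⁶ − 11x⁵ + 33x⁴ − 7x³ + 14x² + 43x − 22.
Step 2: lead(−14x⁷ − 55x⁶ − 11x⁵ + 33x⁴ − 7x³ + 14x² + 43x − 22) ÷ lead(D) = −14x⁷ ÷ 2x = −7x⁶. Subtract (−7x⁶)·D = −14x⁷ − 49x⁶. Remainder: −6x⁶ − 11x⁵ + 33x⁴ − 7x³ + 14x² + 43x − 22.
Step 3: lead(−6x⁶ − 11x⁵ + 33x⁴ − 7x³ + 14x² + 43x − 22) ÷ lead(D) = −6x⁶ ÷ 2x = −3x⁵. Subtract (−3x⁵)·D = −6x⁶ − 21x⁵. Remainder: 10x⁵ + 33x⁴ − 7x³ + 14x² + 43x − 22.
Step 4: lead(10x⁵ + 33x⁴ − 7x³ + 14x² + 43x − 22) ÷ lead(D) = 10x⁵ ÷ 2x = 5x⁴. Subtract (5x⁴)·D = 10x⁵ + 35x⁴. Remainder: −2x⁴ − 7x³ + 14x² + 43x − 22.
Step 5: lead(−2x⁴ − 7x³ + 14x² + 43x − 22) ÷ lead(D) = −2x⁴ ÷ 2x = −x³. Subtract (−x³)·D = −2x⁴ − 7x³. Remainder: 14x² + 43x − 22.
Step 6: lead(14x² + 43x − 22) ÷ lead(D) = 14x² ÷ 2x = 7x. Subtract (7x)·D = 14x² + 49x. Remainder: −6x − 22.
Step 7: lead(−6x − 22) ÷ lead(D) = −6x ÷ 2x = −3. Subtract (−3)·D = −6x − 21. Remainder: −1.

R = [-1]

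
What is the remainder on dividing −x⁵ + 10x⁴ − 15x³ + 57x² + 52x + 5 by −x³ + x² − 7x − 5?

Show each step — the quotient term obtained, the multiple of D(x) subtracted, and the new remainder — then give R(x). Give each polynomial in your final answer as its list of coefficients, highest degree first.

Step 1: lead(−x⁵ + 10x⁴ − 15x³ + 57x² + 52x + 5) ÷ lead(D) = −x⁵ ÷ −x³ = x². Subtract (x²)·D = −x⁵ + x⁴ − 7x³ − 5x². Remainder: 9x⁴ − 8x³ + 62x² + 52x + 5.
Step 2: lead(9x⁴ − 8x³ + 62x² + 52x + 5) ÷ lead(D) = 9x⁴ ÷ −x³ = −9x. Subtract (−9x)·D = 9x⁴ − 9x³ + 63x² + 45x. Remainder: x³ − x² + 7x + 5.
Step 3: lead(x³ − x² + 7x + 5) ÷ lead(D) = x³ ÷ −x³ = −1. Subtract (−1)·D = x³ − x² + 7x + 5. Remainder: 0.

R = [0]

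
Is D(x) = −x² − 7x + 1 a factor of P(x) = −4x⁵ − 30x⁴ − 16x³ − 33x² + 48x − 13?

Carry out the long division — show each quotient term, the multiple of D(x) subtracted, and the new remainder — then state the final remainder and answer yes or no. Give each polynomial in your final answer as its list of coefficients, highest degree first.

Step 1: lead(−4x⁵ − 30x⁴ − 16x³ − 33x² + 48x − 13) ÷ lead(D) = −4x⁵ ÷ −x² = 4x³. Subtract (4x³)·D = −4x⁵ − 28x⁴ + 4x³. Remainder: −2x⁴ − 20x³ − 33x² + 48x − 13.
Step 2: lead(−2x⁴ − 20x³ − 33x² + 48x − 13) ÷ lead(D) = −2x⁴ ÷ −x² = 2x². Subtract (2x²)·D = −2x⁴ − 14x³ + 2x². Remainder: −6x³ − 35x² + 48x − 13.
Step 3: lead(−6x³ − 35x² + 48x − 13) ÷ lead(D) = −6x³ ÷ −x² = 6x. Subtract (6x)·D = −6x³ − 42x² + 6x. Remainder: 7x² + 42x − 13.
Step 4: lead(7x² + 42x − 13) ÷ lead(D) = 7x² ÷ −x² = −7. Subtract (−7)·D = 7x² + 49x − 7. Remainder: −7x − 6.

R = [-7, -6], so D(x) is not a factor of P(x). no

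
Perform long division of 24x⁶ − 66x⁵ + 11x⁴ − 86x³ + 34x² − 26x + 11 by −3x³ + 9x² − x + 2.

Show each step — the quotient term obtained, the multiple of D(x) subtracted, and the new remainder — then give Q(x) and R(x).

Step 1: lead(24x⁶ − 66x⁵ + 11x⁴ − 86x³ + 34x² − 26x + 11) ÷ lead(D) = 24x⁶ ÷ −3x³ = −8x³. Subtract (−8x³)·D = 24x⁶ − 72x⁵ + 8x⁴ − 16x³. Remainder: 6x⁵ + 3x⁴ − 70x³ + 34x² − 26x + 11.
Step 2: lead(6x⁵ + 3x⁴ − 70x³ + 34x² − 26x + 11) ÷ lead(D) = 6x⁵ ÷ −3x³ = −2x². Subtract (−2x²)·D = 6x⁵ − 18x⁴ + 2x³ − 4x². Remainder: 21x⁴ − 72x³ + 38x² − 26x + 11.
Step 3: lead(21x⁴ − 72x³ + 38x² − 26x + 11) ÷ lead(D) = 21x⁴ ÷ −3x³ = −7x. Subtract (−7x)·D = 21x⁴ − 63x³ + 7x² − 14x. Remainder: −9x³ + 31x² − 12x + 11.
Step 4: lead(−9x³ + 31x² − 12x + 11) ÷ lead(D) = −9x³ ÷ −3x³ = 3. Subtract (3)·D = −9x³ + 27x² − 3x + 6. Remainder: 4x² − 9x + 5.

Q(x) = −8x³ − 2x² − 7x + 3; R(x) = 4x² − 9x + 5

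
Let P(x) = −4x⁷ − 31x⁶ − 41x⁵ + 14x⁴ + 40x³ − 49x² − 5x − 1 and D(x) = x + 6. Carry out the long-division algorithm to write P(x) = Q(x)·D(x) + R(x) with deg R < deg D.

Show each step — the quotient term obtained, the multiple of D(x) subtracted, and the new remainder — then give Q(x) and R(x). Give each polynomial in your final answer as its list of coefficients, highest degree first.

Q = [-4, -7, 1, 8, -8, -1, 1]; R = [-7]

Step 1: lead(−4x⁷ − 31x⁶ − 41x⁵ + 14x⁴ + 40x³ − 49x² − 5x − 1) ÷ lead(D) = −4x⁷ ÷ x = −4x⁶. Subtract (−4x⁶)·D = −4x⁷ − 24x⁶. Remainder: −7x⁶ − 41x⁵ + 14x⁴ + 40x³ − 49x² − 5x − 1.
Step 2: lead(−7x⁶ − 41x⁵ + 14x⁴ + 40x³ − 49x² − 5x − 1) ÷ lead(D) = −7x⁶ ÷ x = −7x⁵. Subtract (−7x⁵)·D = −7x⁶ − 42x⁵. Remainder: x⁵ + 14x⁴ + 40x³ − 49x² − 5x − 1.
Step 3: lead(x⁵ + 14x⁴ + 40x³ − 49x² − 5x − 1) ÷ lead(D) = x⁵ ÷ x = x⁴. Subtract (x⁴)·D = x⁵ + 6x⁴. Remainder: 8x⁴ + 40x³ − 49x² − 5x − 1.
Step 4: lead(8x⁴ + 40x³ − 49x² − 5x − 1) ÷ lead(D) = 8x⁴ ÷ x = 8x³. Subtract (8x³)·D = 8x⁴ + 48x³. Remainder: −8x³ − 49x² − 5x − 1.
Step 5: lead(−8x³ − 49x² − 5x − 1) ÷ lead(D) = −8x³ ÷ x = −8x². Subtract (−8x²)·D = −8x³ − 48x². Remainder: −x² − 5x − 1.
Step 6: lead(−x² − 5x − 1) ÷ lead(D) = −x² ÷ x = −x. Subtract (−x)·D = −x² − 6x. Remainder: x − 1.
Step 7: lead(x − 1) ÷ lead(D) = x ÷ x = 1. Subtract (1)·D = x + 6. Remainder: −7.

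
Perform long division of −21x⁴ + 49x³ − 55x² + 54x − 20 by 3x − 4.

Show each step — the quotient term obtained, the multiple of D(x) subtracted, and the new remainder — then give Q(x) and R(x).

Q(x) = −7x³ + 7x² − 9x + 6; R(x) = 4

Step 1: lead(−21x⁴ + 49x³ − 55x² + 54x − 20) ÷ lead(D) = −21x⁴ ÷ 3x = −7x³. Subtract (−7x³)·D = −21x⁴ + 28x³. Remainder: 21x³ − 55x² + 54x − 20.
Step 2: lead(21x³ − 55x² + 54x − 20) ÷ lead(D) = 21x³ ÷ 3x = 7x². Subtract (7x²)·D = 21x³ − 28x². Remainder: −27x² + 54x − 20.
Step 3: lead(−27x² + 54x − 20) ÷ lead(D) = −27x² ÷ 3x = −9x. Subtract (−9x)·D = −27x² + 36x. Remainder: 18x − 20.
Step 4: lead(18x − 20) ÷ lead(D) = 18x ÷ 3x = 6. Subtract (6)·D = 18x − 24. Remainder: 4.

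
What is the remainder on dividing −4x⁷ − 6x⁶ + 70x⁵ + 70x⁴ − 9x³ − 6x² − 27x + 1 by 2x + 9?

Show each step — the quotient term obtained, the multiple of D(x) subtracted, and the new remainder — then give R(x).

R(x) = 1

Step 1: lead(−4x⁷ − 6x⁶ + 70x⁵ + 70x⁴ − 9x³ − 6x² − 27x + 1) ÷ lead(D) = −4x⁷ ÷ 2x = −2x⁶. Subtract (−2x⁶)·D = −4x⁷ − 18x⁶. Remainder: 12x⁶ + 70x⁵ + 70x⁴ − 9x³ − 6x² − 27x + 1.
Step 2: lead(12x⁶ + 70x⁵ + 70x⁴ − 9x³ − 6x² − 27x + 1) ÷ lead(D) = 12x⁶ ÷ 2x = 6x⁵. Subtract (6x⁵)·D = 12x⁶ + 54x⁵. Remainder: 16x⁵ + 70x⁴ − 9x³ − 6x² − 27x + 1.
Step 3: lead(16x⁵ + 70x⁴ − 9x³ − 6x² − 27x + 1) ÷ lead(D) = 16x⁵ ÷ 2x = 8x⁴. Subtract (8x⁴)·D = 16x⁵ + 72x⁴. Remainder: −2x⁴ − 9x³ − 6x² − 27x + 1.
Step 4: lead(−2x⁴ − 9x³ − 6x² − 27x + 1) ÷ lead(D) = −2x⁴ ÷ 2x = −x³. Subtract (−x³)·D = −2x⁴ − 9x³. Remainder: −6x² − 27x + 1.
Step 5: lead(−6x² − 27x + 1) ÷ lead(D) = −6x² ÷ 2x = −3x. Subtract (−3x)·D = −6x² − 27x. Remainder: 1.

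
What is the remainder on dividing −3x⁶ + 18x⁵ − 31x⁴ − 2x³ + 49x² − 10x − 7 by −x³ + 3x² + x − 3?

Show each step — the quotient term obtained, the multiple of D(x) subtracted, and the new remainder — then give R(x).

R(x) = 6x + 8

Step 1: lead(−3x⁶ + 18x⁵ − 31x⁴ − 2x³ + 49x² − 10x − 7) ÷ lead(D) = −3x⁶ ÷ −x³ = 3x³. Subtract (3x³)·D = −3x⁶ + 9x⁵ + 3x⁴ − 9x³. Remainder: 9x⁵ − 34x⁴ + 7x³ + 49x² − 10x − 7.
Step 2: lead(9x⁵ − 34x⁴ + 7x³ + 49x² − 10x − 7) ÷ lead(D) = 9x⁵ ÷ −x³ = −9x². Subtract (−9x²)·D = 9x⁵ − 27x⁴ − 9x³ + 27x². Remainder: −7x⁴ + 16x³ + 22x² − 10x − 7.
Step 3: lead(−7x⁴ + 16x³ + 22x² − 10x − 7) ÷ lead(D) = −7x⁴ ÷ −x³ = 7x. Subtract (7x)·D = −7x⁴ + 21x³ + 7x² − 21x. Remainder: −5x³ + 15x² + 11x − 7.
Step 4: lead(−5x³ + 15x² + 11x − 7) ÷ lead(D) = −5x³ ÷ −x³ = 5. Subtract (5)·D = −5x³ + 15x² + 5x − 15. Remainder: 6x + 8.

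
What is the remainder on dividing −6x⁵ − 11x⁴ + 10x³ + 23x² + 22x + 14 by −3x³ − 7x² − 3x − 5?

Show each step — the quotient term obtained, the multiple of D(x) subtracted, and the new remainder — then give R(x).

Step 1: lead(−6x⁵ − 11x⁴ + 10x³ + 23x² + 22x + 14) ÷ lead(D) = −6x⁵ ÷ −3x³ = 2x². Subtract (2x²)·D = −6x⁵ − 14x⁴ − 6x³ − 10x². Remainder: 3x⁴ + 16x³ + 33x² + 22x + 14.
Step 2: lead(3x⁴ + 16x³ + 33x² + 22x + 14) ÷ lead(D) = 3x⁴ ÷ −3x³ = −x. Subtract (−x)·D = 3x⁴ + 7x³ + 3x² + 5x. Remainder: 9x³ + 30x² + 17x + 14.
Step 3: lead(9x³ + 30x² + 17x + 14) ÷ lead(D) = 9x³ ÷ −3x³ = −3. Subtract (−3)·D = 9x³ + 21x² + 9x + 15. Remainder: 9x² + 8x − 1.

R(x) = 9x² + 8x − 1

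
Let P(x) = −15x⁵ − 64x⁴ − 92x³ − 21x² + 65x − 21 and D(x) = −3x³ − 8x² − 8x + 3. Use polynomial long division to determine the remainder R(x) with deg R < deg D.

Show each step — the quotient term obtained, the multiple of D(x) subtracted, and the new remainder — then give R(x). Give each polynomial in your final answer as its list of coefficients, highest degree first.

R = [-4, 9, -9]

Step 1: lead(−15x⁵ − 64x⁴ − 92x³ − 21x² + 65x − 21) ÷ lead(D) = −15x⁵ ÷ −3x³ = 5x². Subtract (5x²)·D = −15x⁵ − 40x⁴ − 40x³ + 15x². Remainder: −24x⁴ − 52x³ − 36x² + 65x − 21.
Step 2: lead(−24x⁴ − 52x³ − 36x² + 65x − 21) ÷ lead(D) = −24x⁴ ÷ −3x³ = 8x. Subtract (8x)·D = −24x⁴ − 64x³ − 64x² + 24x. Remainder: 12x³ + 28x² + 41x − 21.
Step 3: lead(12x³ + 28x² + 41x − 21) ÷ lead(D) = 12x³ ÷ −3x³ = −4. Subtract (−4)·D = 12x³ + 32x² + 32x − 12. Remainder: −4x² + 9x − 9.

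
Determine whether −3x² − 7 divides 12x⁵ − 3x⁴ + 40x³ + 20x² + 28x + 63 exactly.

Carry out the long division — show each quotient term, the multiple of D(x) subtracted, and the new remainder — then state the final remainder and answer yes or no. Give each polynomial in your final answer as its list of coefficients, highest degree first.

R = [0], so D(x) is a factor of P(x). yes

Step 1: lead(12x⁵ − 3x⁴ + 40x³ + 20x² + 28x + 63) ÷ lead(D) = 12x⁵ ÷ −3x² = −4x³. Subtract (−4x³)·D = 12x⁵ + 28x³. Remainder: −3x⁴ + 12x³ + 20x² + 28x + 63.
Step 2: lead(−3x⁴ + 12x³ + 20x² + 28x + 63) ÷ lead(D) = −3x⁴ ÷ −3x² = x². Subtract (x²)·D = −3x⁴ − 7x². Remainder: 12x³ + 27x² + 28x + 63.
Step 3: lead(12x³ + 27x² + 28x + 63) ÷ lead(D) = 12x³ ÷ −3x² = −4x. Subtract (−4x)·D = 12x³ + 28x. Remainder: 27x² + 63.
Step 4: lead(27x² + 63) ÷ lead(D) = 27x² ÷ −3x² = −9. Subtract (−9)·D = 27x² + 63. Remainder: 0.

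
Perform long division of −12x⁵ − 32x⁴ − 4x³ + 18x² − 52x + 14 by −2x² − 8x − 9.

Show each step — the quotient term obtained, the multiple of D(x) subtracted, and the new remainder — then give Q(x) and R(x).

Q(x) = 6x³ − 8x² + 7x − 1; R(x) = 3x + 5

Step 1: lead(−12x⁵ − 32x⁴ − 4x³ + 18x² − 52x + 14) ÷ lead(D) = −12x⁵ ÷ −2x² = 6x³. Subtract (6x³)·D = −12x⁵ − 48x⁴ − 54x³. Remainder: 16x⁴ + 50x³ + 18x² − 52x + 14.
Step 2: lead(16x⁴ + 50x³ + 18x² − 52x + 14) ÷ lead(D) = 16x⁴ ÷ −2x² = −8x². Subtract (−8x²)·D = 16x⁴ + 64x³ + 72x². Remainder: −14x³ − 54x² − 52x + 14.
Step 3: lead(−14x³ − 54x² − 52x + 14) ÷ lead(D) = −14x³ ÷ −2x² = 7x. Subtract (7x)·D = −14x³ − 56x² − 63x. Remainder: 2x² + 11x + 14.
Step 4: lead(2x² + 11x + 14) ÷ lead(D) = 2x² ÷ −2x² = −1. Subtract (−1)·D = 2x² + 8x + 9. Remainder: 3x + 5.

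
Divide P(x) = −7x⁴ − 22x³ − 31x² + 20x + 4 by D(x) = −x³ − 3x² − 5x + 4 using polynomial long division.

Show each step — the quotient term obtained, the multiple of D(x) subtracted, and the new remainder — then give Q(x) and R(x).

Q(x) = 7x + 1; R(x) = 7x² − 3x

Step 1: lead(−7x⁴ − 22x³ − 31x² + 20x + 4) ÷ lead(D) = −7x⁴ ÷ −x³ = 7x. Subtract (7x)·D = −7x⁴ − 21x³ − 35x² + 28x. Remainder: −x³ + 4x² − 8x + 4.
Step 2: lead(−x³ + 4x² − 8x + 4) ÷ lead(D) = −x³ ÷ −x³ = 1. Subtract (1)·D = −x³ − 3x² − 5x + 4. Remainder: 7x² − 3x.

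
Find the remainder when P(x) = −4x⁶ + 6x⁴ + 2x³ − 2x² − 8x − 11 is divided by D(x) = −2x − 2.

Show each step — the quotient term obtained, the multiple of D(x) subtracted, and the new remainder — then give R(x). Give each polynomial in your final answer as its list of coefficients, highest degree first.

Step 1: lead(−4x⁶ + 6x⁴ + 2x³ − 2x² − 8x − 11) ÷ lead(D) = −4x⁶ ÷ −2x = 2x⁵. Subtract (2x⁵)·D = −4x⁶ − 4x⁵. Remainder: 4x⁵ + 6x⁴ + 2x³ − 2x² − 8x − 11.
Step 2: lead(4x⁵ + 6x⁴ + 2x³ − 2x² − 8x − 11) ÷ lead(D) = 4x⁵ ÷ −2x = −2x⁴. Subtract (−2x⁴)·D = 4x⁵ + 4x⁴. Remainder: 2x⁴ + 2x³ − 2x² − 8x − 11.
Step 3: lead(2x⁴ + 2x³ − 2x² − 8x − 11) ÷ lead(D) = 2x⁴ ÷ −2x = −x³. Subtract (−x³)·D = 2x⁴ + 2x³. Remainder: −2x² − 8x − 11.
Step 4: lead(−2x² − 8x − 11) ÷ lead(D) = −2x² ÷ −2x = x. Subtract (x)·D = −2x² − 2x. Remainder: −6x − 11.
Step 5: lead(−6x − 11) ÷ lead(D) = −6x ÷ −2x = 3. Subtract (3)·D = −6x − 6. Remainder: −5.

R = [-5]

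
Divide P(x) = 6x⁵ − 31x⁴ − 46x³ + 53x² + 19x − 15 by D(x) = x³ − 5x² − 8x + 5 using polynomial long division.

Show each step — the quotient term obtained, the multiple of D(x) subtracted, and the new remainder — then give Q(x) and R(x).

Step 1: lead(6x⁵ − 31x⁴ − 46x³ + 53x² + 19x − 15) ÷ lead(D) = 6x⁵ ÷ x³ = 6x². Subtract (6x²)·D = 6x⁵ − 30x⁴ − 48x³ + 30x². Remainder: −x⁴ + 2x³ + 23x² + 19x − 15.
Step 2: lead(−x⁴ + 2x³ + 23x² + 19x − 15) ÷ lead(D) = −x⁴ ÷ x³ = −x. Subtract (−x)·D = −x⁴ + 5x³ + 8x² − 5x. Remainder: −3x³ + 15x² + 24x − 15.
Step 3: lead(−3x³ + 15x² + 24x − 15) ÷ lead(D) = −3x³ ÷ x³ = −3. Subtract (−3)·D = −3x³ + 15x² + 24x − 15. Remainder: 0.

Q(x) = 6x² − x − 3; R(x) = 0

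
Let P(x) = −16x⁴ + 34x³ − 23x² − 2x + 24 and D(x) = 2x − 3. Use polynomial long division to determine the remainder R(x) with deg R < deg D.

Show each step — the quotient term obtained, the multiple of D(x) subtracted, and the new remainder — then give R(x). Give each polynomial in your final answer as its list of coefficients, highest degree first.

R = [3]

Step 1: lead(−16x⁴ + 34x³ − 23x² − 2x + 24) ÷ lead(D) = −16x⁴ ÷ 2x = −8x³. Subtract (−8x³)·D = −16x⁴ + 24x³. Remainder: 10x³ − 23x² − 2x + 24.
Step 2: lead(10x³ − 23x² − 2x + 24) ÷ lead(D) = 10x³ ÷ 2x = 5x². Subtract (5x²)·D = 10x³ − 15x². Remainder: −8x² − 2x + 24.
Step 3: lead(−8x² − 2x + 24) ÷ lead(D) = −8x² ÷ 2x = −4x. Subtract (−4x)·D = −8x² + 12x. Remainder: −14x + 24.
Step 4: lead(−14x + 24) ÷ lead(D) = −14x ÷ 2x = −7. Subtract (−7)·D = −14x + 21. Remainder: 3.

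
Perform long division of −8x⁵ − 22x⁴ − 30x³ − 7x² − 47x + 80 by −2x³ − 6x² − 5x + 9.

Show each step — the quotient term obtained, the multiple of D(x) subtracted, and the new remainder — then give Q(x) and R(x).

Q(x) = 4x² − x + 8; R(x) = 2x + 8

Step 1: lead(−8x⁵ − 22x⁴ − 30x³ − 7x² − 47x + 80) ÷ lead(D) = −8x⁵ ÷ −2x³ = 4x². Subtract (4x²)·D = −8x⁵ − 24x⁴ − 20x³ + 36x². Remainder: 2x⁴ − 10x³ − 43x² − 47x + 80.
Step 2: lead(2x⁴ − 10x³ − 43x² − 47x + 80) ÷ lead(D) = 2x⁴ ÷ −2x³ = −x. Subtract (−x)·D = 2x⁴ + 6x³ + 5x² − 9x. Remainder: −16x³ − 48x² − 38x + 80.
Step 3: lead(−16x³ − 48x² − 38x + 80) ÷ lead(D) = −16x³ ÷ −2x³ = 8. Subtract (8)·D = −16x³ − 48x² − 40x + 72. Remainder: 2x + 8.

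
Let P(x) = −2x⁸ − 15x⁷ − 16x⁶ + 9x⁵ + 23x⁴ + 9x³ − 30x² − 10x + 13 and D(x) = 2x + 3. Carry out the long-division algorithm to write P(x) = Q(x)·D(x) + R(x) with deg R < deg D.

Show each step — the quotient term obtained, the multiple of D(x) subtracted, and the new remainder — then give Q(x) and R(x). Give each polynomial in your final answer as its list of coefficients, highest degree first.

Q = [-1, -6, 1, 3, 7, -6, -6, 4]; R = [1]

Step 1: lead(−2x⁸ − 15x⁷ − 16x⁶ + 9x⁵ + 23x⁴ + 9x³ − 30x² − 10x + 13) ÷ lead(D) = −2x⁸ ÷ 2x = −x⁷. Subtract (−x⁷)·D = −2x⁸ − 3x⁷. Remainder: −12x⁷ − 16x⁶ + 9x⁵ + 23x⁴ + 9x³ − 30x² − 10x + 13.
Step 2: lead(−12x⁷ − 16x⁶ + 9x⁵ + 23x⁴ + 9x³ − 30x² − 10x + 13) ÷ lead(D) = −12x⁷ ÷ 2x = −6x⁶. Subtract (−6x⁶)·D = −12x⁷ − 18x⁶. Remainder: 2x⁶ + 9x⁵ + 23x⁴ + 9x³ − 30x² − 10x + 13.
Step 3: lead(2x⁶ + 9x⁵ + 23x⁴ + 9x³ − 30x² − 10x + 13) ÷ lead(D) = 2x⁶ ÷ 2x = x⁵. Subtract (x⁵)·D = 2x⁶ + 3x⁵. Remainder: 6x⁵ + 23x⁴ + 9x³ − 30x² − 10x + 13.
Step 4: lead(6x⁵ + 23x⁴ + 9x³ − 30x² − 10x + 13) ÷ lead(D) = 6x⁵ ÷ 2x = 3x⁴. Subtract (3x⁴)·D = 6x⁵ + 9x⁴. Remainder: 14x⁴ + 9x³ − 30x² − 10x + 13.
Step 5: lead(14x⁴ + 9x³ − 30x² − 10x + 13) ÷ lead(D) = 14x⁴ ÷ 2x = 7x³. Subtract (7x³)·D = 14x⁴ + 21x³. Remainder: −12x³ − 30x² − 10x + 13.
Step 6: lead(−12x³ − 30x² − 10x + 13) ÷ lead(D) = −12x³ ÷ 2x = −6x². Subtract (−6x²)·D = −12x³ − 18x². Remainder: −12x² − 10x + 13.
Step 7: lead(−12x² − 10x + 13) ÷ lead(D) = −12x² ÷ 2x = −6x. Subtract (−6x)·D = −12x² − 18x. Remainder: 8x + 13.
Step 8: lead(8x + 13) ÷ lead(D) = 8x ÷ 2x = 4. Subtract (4)·D = 8x + 12. Remainder: 1.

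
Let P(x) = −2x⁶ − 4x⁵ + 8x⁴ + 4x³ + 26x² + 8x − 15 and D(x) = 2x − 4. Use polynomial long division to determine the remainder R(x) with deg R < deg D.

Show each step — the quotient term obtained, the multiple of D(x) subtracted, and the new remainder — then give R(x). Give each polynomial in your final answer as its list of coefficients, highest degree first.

Step 1: lead(−2x⁶ − 4x⁵ + 8x⁴ + 4x³ + 26x² + 8x − 15) ÷ lead(D) = −2x⁶ ÷ 2x = −x⁵. Subtract (−x⁵)·D = −2x⁶ + 4x⁵. Remainder: −8x⁵ + 8x⁴ + 4x³ + 26x² + 8x − 15.
Step 2: lead(−8x⁵ + 8x⁴ + 4x³ + 26x² + 8x − 15) ÷ lead(D) = −8x⁵ ÷ 2x = −4x⁴. Subtract (−4x⁴)·D = −8x⁵ + 16x⁴. Remainder: −8x⁴ + 4x³ + 26x² + 8x − 15.
Step 3: lead(−8x⁴ + 4x³ + 26x² + 8x − 15) ÷ lead(D) = −8x⁴ ÷ 2x = −4x³. Subtract (−4x³)·D = −8x⁴ + 16x³. Remainder: −12x³ + 26x² + 8x − 15.
Step 4: lead(−12x³ + 26x² + 8x − 15) ÷ lead(D) = −12x³ ÷ 2x = −6x². Subtract (−6x²)·D = −12x³ + 24x². Remainder: 2x² + 8x − 15.
Step 5: lead(2x² + 8x − 15) ÷ lead(D) = 2x² ÷ 2x = x. Subtract (x)·D = 2x² − 4x. Remainder: 12x − 15.
Step 6: lead(12x − 15) ÷ lead(D) = 12x ÷ 2x = 6. Subtract (6)·D = 12x − 24. Remainder: 9.

R = [9]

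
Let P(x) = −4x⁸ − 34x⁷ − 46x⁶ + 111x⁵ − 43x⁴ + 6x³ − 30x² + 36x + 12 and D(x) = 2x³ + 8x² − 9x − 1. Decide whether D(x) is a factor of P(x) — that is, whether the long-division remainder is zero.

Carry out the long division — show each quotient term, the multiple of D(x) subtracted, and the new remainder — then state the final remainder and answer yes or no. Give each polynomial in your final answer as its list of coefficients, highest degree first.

Step 1: lead(−4x⁸ − 34x⁷ − 46x⁶ + 111x⁵ − 43x⁴ + 6x³ − 30x² + 36x + 12) ÷ lead(D) = −4x⁸ ÷ 2x³ = −2x⁵. Subtract (−2x⁵)·D = −4x⁸ − 16x⁷ + 18x⁶ + 2x⁵. Remainder: −18x⁷ − 64x⁶ + 109x⁵ − 43x⁴ + 6x³ − 30x² + 36x + 12.
Step 2: lead(−18x⁷ − 64x⁶ + 109x⁵ − 43x⁴ + 6x³ − 30x² + 36x + 12) ÷ lead(D) = −18x⁷ ÷ 2x³ = −9x⁴. Subtract (−9x⁴)·D = −18x⁷ − 72x⁶ + 81x⁵ + 9x⁴. Remainder: 8x⁶ + 28x⁵ − 52x⁴ + 6x³ − 30x² + 36x + 12.
Step 3: lead(8x⁶ + 28x⁵ − 52x⁴ + 6x³ − 30x² + 36x + 12) ÷ lead(D) = 8x⁶ ÷ 2x³ = 4x³. Subtract (4x³)·D = 8x⁶ + 32x⁵ − 36x⁴ − 4x³. Remainder: −4x⁵ − 16x⁴ + 10x³ − 30x² + 36x + 12.
Step 4: lead(−4x⁵ − 16x⁴ + 10x³ − 30x² + 36x + 12) ÷ lead(D) = −4x⁵ ÷ 2x³ = −2x². Subtract (−2x²)·D = −4x⁵ − 16x⁴ + 18x³ + 2x². Remainder: −8x³ − 32x² + 36x + 12.
Step 5: lead(−8x³ − 32x² + 36x + 12) ÷ lead(D) = −8x³ ÷ 2x³ = −4. Subtract (−4)·D = −8x³ − 32x² + 36x + 4. Remainder: 8.

R = [8], so D(x) is not a factor of P(x). no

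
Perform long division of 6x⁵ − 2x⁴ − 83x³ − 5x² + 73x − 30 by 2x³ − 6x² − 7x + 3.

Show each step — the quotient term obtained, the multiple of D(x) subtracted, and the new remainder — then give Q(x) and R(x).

Step 1: lead(6x⁵ − 2x⁴ − 83x³ − 5x² + 73x − 30) ÷ lead(D) = 6x⁵ ÷ 2x³ = 3x². Subtract (3x²)·D = 6x⁵ − 18x⁴ − 21x³ + 9x². Remainder: 16x⁴ − 62x³ − 14x² + 73x − 30.
Step 2: lead(16x⁴ − 62x³ − 14x² + 73x − 30) ÷ lead(D) = 16x⁴ ÷ 2x³ = 8x. Subtract (8x)·D = 16x⁴ − 48x³ − 56x² + 24x. Remainder: −14x³ + 42x² + 49x − 30.
Step 3: lead(−14x³ + 42x² + 49x − 30) ÷ lead(D) = −14x³ ÷ 2x³ = −7. Subtract (−7)·D = −14x³ + 42x² + 49x − 21. Remainder: −9.

Q(x) = 3x² + 8x − 7; R(x) = −9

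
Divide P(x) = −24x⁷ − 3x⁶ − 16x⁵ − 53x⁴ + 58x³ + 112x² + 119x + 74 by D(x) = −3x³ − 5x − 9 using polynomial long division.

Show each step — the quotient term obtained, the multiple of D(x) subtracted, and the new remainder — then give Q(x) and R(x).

Step 1: lead(−24x⁷ − 3x⁶ − 16x⁵ − 53x⁴ + 58x³ + 112x² + 119x + 74) ÷ lead(D) = −24x⁷ ÷ −3x³ = 8x⁴. Subtract (8x⁴)·D = −24x⁷ − 40x⁵ − 72x⁴. Remainder: −3x⁶ + 24x⁵ + 19x⁴ + 58x³ + 112x² + 119x + 74.
Step 2: lead(−3x⁶ + 24x⁵ + 19x⁴ + 58x³ + 112x² + 119x + 74) ÷ lead(D) = −3x⁶ ÷ −3x³ = x³. Subtract (x³)·D = −3x⁶ − 5x⁴ − 9x³. Remainder: 24x⁵ + 24x⁴ + 67x³ + 112x² + 119x + 74.
Step 3: lead(24x⁵ + 24x⁴ + 67x³ + 112x² + 119x + 74) ÷ lead(D) = 24x⁵ ÷ −3x³ = −8x². Subtract (−8x²)·D = 24x⁵ + 40x³ + 72x². Remainder: 24x⁴ + 27x³ + 40x² + 119x + 74.
Step 4: lead(24x⁴ + 27x³ + 40x² + 119x + 74) ÷ lead(D) = 24x⁴ ÷ −3x³ = −8x. Subtract (−8x)·D = 24x⁴ + 40x² + 72x. Remainder: 27x³ + 47x + 74.
Step 5: lead(27x³ + 47x + 74) ÷ lead(D) = 27x³ ÷ −3x³ = −9. Subtract (−9)·D = 27x³ + 45x + 81. Remainder: 2x − 7.

Q(x) = 8x⁴ + x³ − 8x² − 8x − 9; R(x) = 2x − 7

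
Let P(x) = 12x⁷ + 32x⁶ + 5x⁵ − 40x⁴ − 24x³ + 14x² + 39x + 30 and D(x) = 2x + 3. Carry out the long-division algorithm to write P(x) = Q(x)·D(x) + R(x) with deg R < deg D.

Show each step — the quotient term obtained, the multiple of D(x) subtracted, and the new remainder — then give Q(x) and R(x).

Step 1: lead(12x⁷ + 32x⁶ + 5x⁵ − 40x⁴ − 24x³ + 14x² + 39x + 30) ÷ lead(D) = 12x⁷ ÷ 2x = 6x⁶. Subtract (6x⁶)·D = 12x⁷ + 18x⁶. Remainder: 14x⁶ + 5x⁵ − 40x⁴ − 24x³ + 14x² + 39x + 30.
Step 2: lead(14x⁶ + 5x⁵ − 40x⁴ − 24x³ + 14x² + 39x + 30) ÷ lead(D) = 14x⁶ ÷ 2x = 7x⁵. Subtract (7x⁵)·D = 14x⁶ + 21x⁵. Remainder: −16x⁵ − 40x⁴ − 24x³ + 14x² + 39x + 30.
Step 3: lead(−16x⁵ − 40x⁴ − 24x³ + 14x² + 39x + 30) ÷ lead(D) = −16x⁵ ÷ 2x = −8x⁴. Subtract (−8x⁴)·D = −16x⁵ − 24x⁴. Remainder: −16x⁴ − 24x³ + 14x² + 39x + 30.
Step 4: lead(−16x⁴ − 24x³ + 14x² + 39x + 30) ÷ lead(D) = −16x⁴ ÷ 2x = −8x³. Subtract (−8x³)·D = −16x⁴ − 24x³. Remainder: 14x² + 39x + 30.
Step 5: lead(14x² + 39x + 30) ÷ lead(D) = 14x² ÷ 2x = 7x. Subtract (7x)·D = 14x² + 21x. Remainder: 18x + 30.
Step 6: lead(18x + 30) ÷ lead(D) = 18x ÷ 2x = 9. Subtract (9)·D = 18x + 27. Remainder: 3.

Q(x) = 6x⁶ + 7x⁵ − 8x⁴ − 8x³ + 7x + 9; R(x) = 3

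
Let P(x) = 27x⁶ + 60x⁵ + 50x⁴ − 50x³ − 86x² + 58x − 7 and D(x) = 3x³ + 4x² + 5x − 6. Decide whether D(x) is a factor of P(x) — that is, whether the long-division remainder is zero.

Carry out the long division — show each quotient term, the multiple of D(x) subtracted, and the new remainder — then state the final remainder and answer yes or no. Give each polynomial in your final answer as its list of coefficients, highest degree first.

R = [7, 4, -7], so D(x) is not a factor of P(x). no

Step 1: lead(27x⁶ + 60x⁵ + 50x⁴ − 50x³ − 86x² + 58x − 7) ÷ lead(D) = 27x⁶ ÷ 3x³ = 9x³. Subtract (9x³)·D = 27x⁶ + 36x⁵ + 45x⁴ − 54x³. Remainder: 24x⁵ + 5x⁴ + 4x³ − 86x² + 58x − 7.
Step 2: lead(24x⁵ + 5x⁴ + 4x³ − 86x² + 58x − 7) ÷ lead(D) = 24x⁵ ÷ 3x³ = 8x². Subtract (8x²)·D = 24x⁵ + 32x⁴ + 40x³ − 48x². Remainder: −27x⁴ − 36x³ − 38x² + 58x − 7.
Step 3: lead(−27x⁴ − 36x³ − 38x² + 58x − 7) ÷ lead(D) = −27x⁴ ÷ 3x³ = −9x. Subtract (−9x)·D = −27x⁴ − 36x³ − 45x² + 54x. Remainder: 7x² + 4x − 7.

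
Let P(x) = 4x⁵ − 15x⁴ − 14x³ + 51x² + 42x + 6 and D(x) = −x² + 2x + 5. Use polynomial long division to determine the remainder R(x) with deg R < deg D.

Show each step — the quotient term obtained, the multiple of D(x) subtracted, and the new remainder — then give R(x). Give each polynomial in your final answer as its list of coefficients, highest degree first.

R = [2, 6]

Step 1: lead(4x⁵ − 15x⁴ − 14x³ + 51x² + 42x + 6) ÷ lead(D) = 4x⁵ ÷ −x² = −4x³. Subtract (−4x³)·D = 4x⁵ − 8x⁴ − 20x³. Remainder: −7x⁴ + 6x³ + 51x² + 42x + 6.
Step 2: lead(−7x⁴ + 6x³ + 51x² + 42x + 6) ÷ lead(D) = −7x⁴ ÷ −x² = 7x². Subtract (7x²)·D = −7x⁴ + 14x³ + 35x². Remainder: −8x³ + 16x² + 42x + 6.
Step 3: lead(−8x³ + 16x² + 42x + 6) ÷ lead(D) = −8x³ ÷ −x² = 8x. Subtract (8x)·D = −8x³ + 16x² + 40x. Remainder: 2x + 6.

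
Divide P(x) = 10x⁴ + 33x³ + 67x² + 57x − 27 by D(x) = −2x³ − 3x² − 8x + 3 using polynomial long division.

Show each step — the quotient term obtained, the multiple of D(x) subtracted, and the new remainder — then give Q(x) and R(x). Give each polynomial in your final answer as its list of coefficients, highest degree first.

Step 1: lead(10x⁴ + 33x³ + 67x² + 57x − 27) ÷ lead(D) = 10x⁴ ÷ −2x³ = −5x. Subtract (−5x)·D = 10x⁴ + 15x³ + 40x² − 15x. Remainder: 18x³ + 27x² + 72x − 27.
Step 2: lead(18x³ + 27x² + 72x − 27) ÷ lead(D) = 18x³ ÷ −2x³ = −9. Subtract (−9)·D = 18x³ + 27x² + 72x − 27. Remainder: 0.

Q = [-5, -9]; R = [0]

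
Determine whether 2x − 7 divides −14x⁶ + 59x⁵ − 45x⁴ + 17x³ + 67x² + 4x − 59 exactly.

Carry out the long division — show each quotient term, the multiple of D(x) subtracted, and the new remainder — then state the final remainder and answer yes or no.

Step 1: lead(−14x⁶ + 59x⁵ − 45x⁴ + 17x³ + 67x² + 4x − 59) ÷ lead(D) = −14x⁶ ÷ 2x = −7x⁵. Subtract (−7x⁵)·D = −14x⁶ + 49x⁵. Remainder: 10x⁵ − 45x⁴ + 17x³ + 67x² + 4x − 59.
Step 2: lead(10x⁵ − 45x⁴ + 17x³ + 67x² + 4x − 59) ÷ lead(D) = 10x⁵ ÷ 2x = 5x⁴. Subtract (5x⁴)·D = 10x⁵ − 35x⁴. Remainder: −10x⁴ + 17x³ + 67x² + 4x − 59.
Step 3: lead(−10x⁴ + 17x³ + 67x² + 4x − 59) ÷ lead(D) = −10x⁴ ÷ 2x = −5x³. Subtract (−5x³)·D = −10x⁴ + 35x³. Remainder: −18x³ + 67x² + 4x − 59.
Step 4: lead(−18x³ + 67x² + 4x − 59) ÷ lead(D) = −18x³ ÷ 2x = −9x². Subtract (−9x²)·D = −18x³ + 63x². Remainder: 4x² + 4x − 59.
Step 5: lead(4x² + 4x − 59) ÷ lead(D) = 4x² ÷ 2x = 2x. Subtract (2x)·D = 4x² − 14x. Remainder: 18x − 59.
Step 6: lead(18x − 59) ÷ lead(D) = 18x ÷ 2x = 9. Subtract (9)·D = 18x − 63. Remainder: 4.

R(x) = 4, so D(x) is not a factor of P(x). no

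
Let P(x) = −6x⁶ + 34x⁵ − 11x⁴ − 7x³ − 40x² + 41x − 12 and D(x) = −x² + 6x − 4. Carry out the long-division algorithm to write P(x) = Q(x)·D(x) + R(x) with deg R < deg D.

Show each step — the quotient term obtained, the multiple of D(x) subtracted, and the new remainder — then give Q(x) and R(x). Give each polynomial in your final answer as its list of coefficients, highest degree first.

Q = [6, 2, -1, -7, 2]; R = [1, -4]

Step 1: lead(−6x⁶ + 34x⁵ − 11x⁴ − 7x³ − 40x² + 41x − 12) ÷ lead(D) = −6x⁶ ÷ −x² = 6x⁴. Subtract (6x⁴)·D = −6x⁶ + 36x⁵ − 24x⁴. Remainder: −2x⁵ + 13x⁴ − 7x³ − 40x² + 41x − 12.
Step 2: lead(−2x⁵ + 13x⁴ − 7x³ − 40x² + 41x − 12) ÷ lead(D) = −2x⁵ ÷ −x² = 2x³. Subtract (2x³)·D = −2x⁵ + 12x⁴ − 8x³. Remainder: x⁴ + x³ − 40x² + 41x − 12.
Step 3: lead(x⁴ + x³ − 40x² + 41x − 12) ÷ lead(D) = x⁴ ÷ −x² = −x². Subtract (−x²)·D = x⁴ − 6x³ + 4x². Remainder: 7x³ − 44x² + 41x − 12.
Step 4: lead(7x³ − 44x² + 41x − 12) ÷ lead(D) = 7x³ ÷ −x² = −7x. Subtract (−7x)·D = 7x³ − 42x² + 28x. Remainder: −2x² + 13x − 12.
Step 5: lead(−2x² + 13x − 12) ÷ lead(D) = −2x² ÷ −x² = 2. Subtract (2)·D = −2x² + 12x − 8. Remainder: x − 4.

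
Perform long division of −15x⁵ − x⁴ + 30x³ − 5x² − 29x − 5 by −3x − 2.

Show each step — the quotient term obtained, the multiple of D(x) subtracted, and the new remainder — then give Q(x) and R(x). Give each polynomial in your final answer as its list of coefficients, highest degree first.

Step 1: lead(−15x⁵ − x⁴ + 30x³ − 5x² − 29x − 5) ÷ lead(D) = −15x⁵ ÷ −3x = 5x⁴. Subtract (5x⁴)·D = −15x⁵ − 10x⁴. Remainder: 9x⁴ + 30x³ − 5x² − 29x − 5.
Step 2: lead(9x⁴ + 30x³ − 5x² − 29x − 5) ÷ lead(D) = 9x⁴ ÷ −3x = −3x³. Subtract (−3x³)·D = 9x⁴ + 6x³. Remainder: 24x³ − 5x² − 29x − 5.
Step 3: lead(24x³ − 5x² − 29x − 5) ÷ lead(D) = 24x³ ÷ −3x = −8x². Subtract (−8x²)·D = 24x³ + 16x². Remainder: −21x² − 29x − 5.
Step 4: lead(−21x² − 29x − 5) ÷ lead(D) = −21x² ÷ −3x = 7x. Subtract (7x)·D = −21x² − 14x. Remainder: −15x − 5.
Step 5: lead(−15x − 5) ÷ lead(D) = −15x ÷ −3x = 5. Subtract (5)·D = −15x − 10. Remainder: 5.

Q = [5, -3, -8, 7, 5]; R = [5]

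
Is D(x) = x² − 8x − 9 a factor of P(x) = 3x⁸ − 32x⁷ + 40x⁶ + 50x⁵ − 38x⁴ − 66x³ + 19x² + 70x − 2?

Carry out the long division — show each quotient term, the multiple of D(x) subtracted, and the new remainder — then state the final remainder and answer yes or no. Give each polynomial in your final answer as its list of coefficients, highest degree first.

R = [-2, -2], so D(x) is not a factor of P(x). no

Step 1: lead(3x⁸ − 32x⁷ + 40x⁶ + 50x⁵ − 38x⁴ − 66x³ + 19x² + 70x − 2) ÷ lead(D) = 3x⁸ ÷ x² = 3x⁶. Subtract (3x⁶)·D = 3x⁸ − 24x⁷ − 27x⁶. Remainder: −8x⁷ + 67x⁶ + 50x⁵ − 38x⁴ − 66x³ + 19x² + 70x − 2.
Step 2: lead(−8x⁷ + 67x⁶ + 50x⁵ − 38x⁴ − 66x³ + 19x² + 70x − 2) ÷ lead(D) = −8x⁷ ÷ x² = −8x⁵. Subtract (−8x⁵)·D = −8x⁷ + 64x⁶ + 72x⁵. Remainder: 3x⁶ − 22x⁵ − 38x⁴ − 66x³ + 19x² + 70x − 2.
Step 3: lead(3x⁶ − 22x⁵ − 38x⁴ − 66x³ + 19x² + 70x − 2) ÷ lead(D) = 3x⁶ ÷ x² = 3x⁴. Subtract (3x⁴)·D = 3x⁶ − 24x⁵ − 27x⁴. Remainder: 2x⁵ − 11x⁴ − 66x³ + 19x² + 70x − 2.
Step 4: lead(2x⁵ − 11x⁴ − 66x³ + 19x² + 70x − 2) ÷ lead(D) = 2x⁵ ÷ x² = 2x³. Subtract (2x³)·D = 2x⁵ − 16x⁴ − 18x³. Remainder: 5x⁴ − 48x³ + 19x² + 70x − 2.
Step 5: lead(5x⁴ − 48x³ + 19x² + 70x − 2) ÷ lead(D) = 5x⁴ ÷ x² = 5x². Subtract (5x²)·D = 5x⁴ − 40x³ − 45x². Remainder: −8x³ + 64x² + 70x − 2.
Step 6: lead(−8x³ + 64x² + 70x − 2) ÷ lead(D) = −8x³ ÷ x² = −8x. Subtract (−8x)·D = −8x³ + 64x² + 72x. Remainder: −2x − 2.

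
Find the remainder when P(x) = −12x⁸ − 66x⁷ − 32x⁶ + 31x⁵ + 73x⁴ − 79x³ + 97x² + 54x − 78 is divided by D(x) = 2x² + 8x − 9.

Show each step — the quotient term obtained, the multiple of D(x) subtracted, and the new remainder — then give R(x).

Step 1: lead(−12x⁸ − 66x⁷ − 32x⁶ + 31x⁵ + 73x⁴ − 79x³ + 97x² + 54x − 78) ÷ lead(D) = −12x⁸ ÷ 2x² = −6x⁶. Subtract (−6x⁶)·D = −12x⁸ − 48x⁷ + 54x⁶. Remainder: −18x⁷ − 86x⁶ + 31x⁵ + 73x⁴ − 79x³ + 97x² + 54x − 78.
Step 2: lead(−18x⁷ − 86x⁶ + 31x⁵ + 73x⁴ − 79x³ + 97x² + 54x − 78) ÷ lead(D) = −18x⁷ ÷ 2x² = −9x⁵. Subtract (−9x⁵)·D = −18x⁷ − 72x⁶ + 81x⁵. Remainder: −14x⁶ − 50x⁵ + 73x⁴ − 79x³ + 97x² + 54x − 78.
Step 3: lead(−14x⁶ − 50x⁵ + 73x⁴ − 79x³ + 97x² + 54x − 78) ÷ lead(D) = −14x⁶ ÷ 2x² = −7x⁴. Subtract (−7x⁴)·D = −14x⁶ − 56x⁵ + 63x⁴. Remainder: 6x⁵ + 10x⁴ − 79x³ + 97x² + 54x − 78.
Step 4: lead(6x⁵ + 10x⁴ − 79x³ + 97x² + 54x − 78) ÷ lead(D) = 6x⁵ ÷ 2x² = 3x³. Subtract (3x³)·D = 6x⁵ + 24x⁴ − 27x³. Remainder: −14x⁴ − 52x³ + 97x² + 54x − 78.
Step 5: lead(−14x⁴ − 52x³ + 97x² + 54x − 78) ÷ lead(D) = −14x⁴ ÷ 2x² = −7x². Subtract (−7x²)·D = −14x⁴ − 56x³ + 63x². Remainder: 4x³ + 34x² + 54x − 78.
Step 6: lead(4x³ + 34x² + 54x − 78) ÷ lead(D) = 4x³ ÷ 2x² = 2x. Subtract (2x)·D = 4x³ + 16x² − 18x. Remainder: 18x² + 72x − 78.
Step 7: lead(18x² + 72x − 78) ÷ lead(D) = 18x² ÷ 2x² = 9. Subtract (9)·D = 18x² + 72x − 81. Remainder: 3.

R(x) = 3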